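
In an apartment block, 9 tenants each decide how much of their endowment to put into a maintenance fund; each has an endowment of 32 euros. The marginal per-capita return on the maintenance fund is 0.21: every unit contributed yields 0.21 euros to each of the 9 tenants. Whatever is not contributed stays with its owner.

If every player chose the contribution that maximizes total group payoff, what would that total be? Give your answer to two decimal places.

544.32 euros

Each contributed unit returns 1.890 to the group as a whole (0.21 to each of 9 players), which exceeds 1, so the social optimum is full contribution: group total = 1.890 × 288 = 544.32.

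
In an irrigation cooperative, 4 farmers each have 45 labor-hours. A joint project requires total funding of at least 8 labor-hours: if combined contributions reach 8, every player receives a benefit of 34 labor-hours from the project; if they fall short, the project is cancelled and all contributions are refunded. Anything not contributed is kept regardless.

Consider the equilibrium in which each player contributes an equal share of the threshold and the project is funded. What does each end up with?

77 labor-hours

Equal share of the threshold: 8/4 = 2.
At this profile no one gains by cutting their contribution: any cut drops the total below 8, the project is cancelled, contributions are refunded, and the deviator ends with 45, which is less than 45 − 2 + 34 = 77. Contributing more than 2 just wastes the excess. So contributing exactly 2 is a best response.
Each player's payoff: 45 − 2 + 34 = 77.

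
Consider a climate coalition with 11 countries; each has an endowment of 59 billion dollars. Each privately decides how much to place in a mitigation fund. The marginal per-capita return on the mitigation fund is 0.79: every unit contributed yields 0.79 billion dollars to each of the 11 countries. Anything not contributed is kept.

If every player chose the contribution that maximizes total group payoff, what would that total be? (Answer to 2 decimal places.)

Each contributed unit returns 8.690 to the group as a whole (0.79 to each of 11 players), which exceeds 1, so the social optimum is full contribution: group total = 8.690 × 649 = 5639.81.

5639.81 billion dollars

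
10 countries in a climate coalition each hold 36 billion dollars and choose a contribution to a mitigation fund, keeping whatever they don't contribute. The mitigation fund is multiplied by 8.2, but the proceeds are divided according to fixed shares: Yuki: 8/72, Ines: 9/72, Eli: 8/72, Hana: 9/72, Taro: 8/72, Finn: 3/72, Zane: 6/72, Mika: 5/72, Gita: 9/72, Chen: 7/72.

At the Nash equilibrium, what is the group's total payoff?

For player j, contributing a unit is worthwhile iff 8.2 × (j's share) ≥ 1, i.e. iff j's share is at least 0.1220.
Ines, Hana and Gita clear that bar, contributing 36 each; the remaining 7 contribute 0. Total contributed: 108.
The mitigation fund pays out 8.2 × 108 = 885.60 in total (split across the unequal shares, but the aggregate is all that matters for the group sum).
The 7 free-riders keep 36 each, adding 252. Group total = 252 + 885.60 = 1137.60.

1137.60 billion dollars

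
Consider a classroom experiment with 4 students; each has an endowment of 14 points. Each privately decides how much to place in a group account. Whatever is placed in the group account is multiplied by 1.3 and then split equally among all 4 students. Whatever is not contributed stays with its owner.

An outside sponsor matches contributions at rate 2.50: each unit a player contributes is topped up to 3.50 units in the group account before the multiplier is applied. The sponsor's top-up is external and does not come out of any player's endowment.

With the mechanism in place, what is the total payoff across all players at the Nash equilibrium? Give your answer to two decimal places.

254.80 points

Under the mechanism each unit contributed yields 1.3 × 3.50 / 4 = 1.1375 back to its contributor per unit of net cost, which exceeds 1, making full contribution the dominant choice for everyone.
So the Nash equilibrium is full contribution by all 4; the group earns 1.3 × 3.50 × 56 = 254.80.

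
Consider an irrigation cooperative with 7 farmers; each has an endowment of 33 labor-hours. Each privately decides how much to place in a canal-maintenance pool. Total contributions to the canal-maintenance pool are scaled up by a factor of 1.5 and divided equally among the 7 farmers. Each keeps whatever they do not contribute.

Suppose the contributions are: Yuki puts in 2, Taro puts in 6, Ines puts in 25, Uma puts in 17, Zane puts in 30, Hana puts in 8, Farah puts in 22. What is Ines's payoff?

31.57 labor-hours

Total contributed: 2 + 6 + 25 + 17 + 30 + 8 + 22 = 110.
Each receives 1.5 × 110 / 7 = 23.57 from the canal-maintenance pool.
Ines keeps 33 − 25 = 8, so Ines's payoff is 8 + 23.57 = 31.57.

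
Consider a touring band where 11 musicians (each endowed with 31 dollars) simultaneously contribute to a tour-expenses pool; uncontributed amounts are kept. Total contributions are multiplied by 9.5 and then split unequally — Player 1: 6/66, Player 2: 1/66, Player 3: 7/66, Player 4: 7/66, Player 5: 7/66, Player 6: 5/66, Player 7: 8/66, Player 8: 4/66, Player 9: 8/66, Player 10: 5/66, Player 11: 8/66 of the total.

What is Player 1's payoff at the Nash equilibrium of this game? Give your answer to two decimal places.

191.64 dollars

Each unit j contributes comes back to j as 9.5 × (j's share), so j prefers to contribute only if that share exceeds 1/9.5 = 0.1053; otherwise keeping the unit dominates.
Player 3, Player 4, Player 5, Player 7, Player 9 and Player 11 are above the threshold, contributing 31 each; the remaining 5 contribute 0. Total contributed: 186.
Player 1 keeps 31 and receives 9.5 × 186 × 6/66 = 160.64 from the tour-expenses pool, for a payoff of 191.64.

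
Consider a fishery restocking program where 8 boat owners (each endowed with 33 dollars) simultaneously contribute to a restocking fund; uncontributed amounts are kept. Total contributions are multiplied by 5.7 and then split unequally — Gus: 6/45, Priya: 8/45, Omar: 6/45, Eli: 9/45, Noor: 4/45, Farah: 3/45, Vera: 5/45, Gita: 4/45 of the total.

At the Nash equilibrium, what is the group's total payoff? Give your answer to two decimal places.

574.20 dollars

For player j, contributing a unit is worthwhile iff 5.7 × (j's share) ≥ 1, i.e. iff j's share is at least 0.1754.
The shares above 0.1754 belong to Priya and Eli, contributing 33 each; the remaining 6 contribute 0. Total contributed: 66.
The restocking fund pays out 5.7 × 66 = 376.20 in total (split across the unequal shares, but the aggregate is all that matters for the group sum).
The 6 free-riders keep 33 each, adding 198. Group total = 198 + 376.20 = 574.20.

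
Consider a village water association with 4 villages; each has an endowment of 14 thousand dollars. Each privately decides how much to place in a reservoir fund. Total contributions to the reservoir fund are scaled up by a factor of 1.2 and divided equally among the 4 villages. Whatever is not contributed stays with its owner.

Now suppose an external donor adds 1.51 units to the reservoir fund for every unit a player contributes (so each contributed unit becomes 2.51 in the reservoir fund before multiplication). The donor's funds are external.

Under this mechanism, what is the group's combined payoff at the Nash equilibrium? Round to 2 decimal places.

56.00 thousand dollars

The effective private return is 1.2 × 2.51 / 4 = 0.7530, which is still under 1, so the mechanism doesn't change anyone's dominant strategy: zero contribution.
At the Nash equilibrium no one contributes; group total payoff = 4 × 14 = 56.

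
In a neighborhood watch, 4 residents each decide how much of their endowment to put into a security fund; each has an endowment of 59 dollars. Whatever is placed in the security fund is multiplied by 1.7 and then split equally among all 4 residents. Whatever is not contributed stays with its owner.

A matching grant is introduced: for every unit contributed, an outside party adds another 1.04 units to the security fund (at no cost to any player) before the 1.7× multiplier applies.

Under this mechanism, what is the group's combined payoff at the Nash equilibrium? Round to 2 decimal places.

The effective private return is 1.7 × 2.04 / 4 = 0.8670, which is still under 1, so the mechanism doesn't change anyone's dominant strategy: zero contribution.
At the Nash equilibrium no one contributes; group total payoff = 4 × 59 = 236.

236.00 dollars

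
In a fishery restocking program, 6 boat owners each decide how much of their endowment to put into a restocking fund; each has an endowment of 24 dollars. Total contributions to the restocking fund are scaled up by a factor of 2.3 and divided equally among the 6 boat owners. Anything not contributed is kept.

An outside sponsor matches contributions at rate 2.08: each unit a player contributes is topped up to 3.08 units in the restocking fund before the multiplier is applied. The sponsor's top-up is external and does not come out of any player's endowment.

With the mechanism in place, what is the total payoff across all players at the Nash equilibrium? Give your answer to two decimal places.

With the mechanism, a contributed unit returns 2.3 × 3.08 / 6 = 1.1807 per unit of net cost to the contributor — now above 1 — so contributing fully is weakly dominant for every player.
So the Nash equilibrium is full contribution by all 6; the group earns 2.3 × 3.08 × 144 = 1020.10.

1020.10 dollars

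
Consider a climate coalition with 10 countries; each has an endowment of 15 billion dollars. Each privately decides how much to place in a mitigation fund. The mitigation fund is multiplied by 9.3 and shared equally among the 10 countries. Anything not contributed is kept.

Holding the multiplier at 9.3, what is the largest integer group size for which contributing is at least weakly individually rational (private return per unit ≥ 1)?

Private return per unit is 9.3/(group size), which is ≥ 1 whenever the group size is ≤ 9.3.
The largest such integer is 9.

9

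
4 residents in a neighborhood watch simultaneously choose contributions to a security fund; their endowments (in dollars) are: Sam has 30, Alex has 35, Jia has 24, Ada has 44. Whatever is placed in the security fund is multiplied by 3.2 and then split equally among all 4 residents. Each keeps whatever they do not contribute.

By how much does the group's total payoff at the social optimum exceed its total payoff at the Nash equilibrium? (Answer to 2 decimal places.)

The private return per contributed unit is 3.2/4 = 0.8000 < 1 for every player regardless of endowment, so the Nash equilibrium is zero contribution and the group total is Σ E_j = 30 + 35 + 24 + 44 = 133.
Each contributed unit returns 3.200 to the group, so the social optimum is full contribution by everyone: group total = 3.200 × 133 = 425.60.
Efficiency loss = (3.200 − 1) × 133 = 292.60.

292.60 dollars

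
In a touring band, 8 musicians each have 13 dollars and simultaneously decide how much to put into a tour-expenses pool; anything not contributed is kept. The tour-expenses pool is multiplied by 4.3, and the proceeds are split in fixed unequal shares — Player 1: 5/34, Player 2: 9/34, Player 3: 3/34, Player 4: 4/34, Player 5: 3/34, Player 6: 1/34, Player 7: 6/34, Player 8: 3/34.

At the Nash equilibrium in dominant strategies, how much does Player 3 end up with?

A player with share s gets back 4.3·s per unit contributed, so full contribution is dominant for anyone with s > 1/4.3 = 0.2326 and zero contribution is dominant for anyone below.
Only Player 2 (9/34) clears that bar, contributing 13; the remaining 7 contribute 0. Total contributed: 13.
Player 3 keeps 13 and receives 4.3 × 13 × 3/34 = 4.93 from the tour-expenses pool, for a payoff of 17.93.

17.93 dollars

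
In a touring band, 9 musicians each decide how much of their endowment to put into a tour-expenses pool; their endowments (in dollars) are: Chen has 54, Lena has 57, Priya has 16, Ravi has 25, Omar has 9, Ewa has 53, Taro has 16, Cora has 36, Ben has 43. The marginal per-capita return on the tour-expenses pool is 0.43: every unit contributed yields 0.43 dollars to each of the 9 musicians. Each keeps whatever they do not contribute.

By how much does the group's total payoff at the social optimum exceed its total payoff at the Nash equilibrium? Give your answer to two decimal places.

The private return per contributed unit is 0.43 < 1 for everyone, so the Nash equilibrium is zero contribution and the group total is Σ E_j = 54 + 57 + 16 + 25 + 9 + 53 + 16 + 36 + 43 = 309.
Each contributed unit returns 3.870 to the group, so the social optimum is full contribution by everyone: group total = 3.870 × 309 = 1195.83.
Efficiency loss = (3.870 − 1) × 309 = 886.83.

886.83 dollars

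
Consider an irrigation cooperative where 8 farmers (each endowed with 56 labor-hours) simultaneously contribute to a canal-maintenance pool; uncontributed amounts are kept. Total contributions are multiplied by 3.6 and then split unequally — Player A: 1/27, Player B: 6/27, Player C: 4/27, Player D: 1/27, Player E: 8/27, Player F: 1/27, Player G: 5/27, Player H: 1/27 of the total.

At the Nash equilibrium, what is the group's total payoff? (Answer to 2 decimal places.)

Each unit j contributes comes back to j as 3.6 × (j's share), so j prefers to contribute only if that share exceeds 1/3.6 = 0.2778; otherwise keeping the unit dominates.
Player E alone (share 8/27) is above the threshold, contributing 56; the remaining 7 contribute 0. Total contributed: 56.
The canal-maintenance pool pays out 3.6 × 56 = 201.60 in total (split across the unequal shares, but the aggregate is all that matters for the group sum).
The 7 free-riders keep 56 each, adding 392. Group total = 392 + 201.60 = 593.60.

593.60 labor-hours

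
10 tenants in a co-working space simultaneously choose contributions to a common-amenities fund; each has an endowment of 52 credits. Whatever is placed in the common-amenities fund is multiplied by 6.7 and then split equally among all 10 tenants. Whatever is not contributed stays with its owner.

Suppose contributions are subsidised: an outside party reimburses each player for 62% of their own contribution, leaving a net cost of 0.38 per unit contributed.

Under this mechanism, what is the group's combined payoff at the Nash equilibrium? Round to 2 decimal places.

3806.40 credits

With the mechanism, a contributed unit returns (6.7/10) / 0.38 = 1.7632 per unit of net cost to the contributor — now above 1 — so contributing fully is weakly dominant for every player.
So the Nash equilibrium is full contribution by all 10; the group earns 10 × (52 × 0.62 + 6.7 × 52) = 3806.40.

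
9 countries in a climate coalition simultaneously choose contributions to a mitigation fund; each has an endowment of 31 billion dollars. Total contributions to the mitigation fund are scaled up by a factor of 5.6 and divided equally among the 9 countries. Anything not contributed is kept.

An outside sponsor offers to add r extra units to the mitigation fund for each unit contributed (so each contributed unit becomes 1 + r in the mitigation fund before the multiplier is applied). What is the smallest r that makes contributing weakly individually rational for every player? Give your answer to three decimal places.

0.607

With matching at rate r, one contributed unit becomes (1 + r) in the mitigation fund and returns 5.6 × (1 + r) / 9 to the contributor.
Setting this equal to 1: 1 + r = 9/5.6 = 1.6071.
So the minimum matching rate is r = 1.6071 − 1 = 0.607.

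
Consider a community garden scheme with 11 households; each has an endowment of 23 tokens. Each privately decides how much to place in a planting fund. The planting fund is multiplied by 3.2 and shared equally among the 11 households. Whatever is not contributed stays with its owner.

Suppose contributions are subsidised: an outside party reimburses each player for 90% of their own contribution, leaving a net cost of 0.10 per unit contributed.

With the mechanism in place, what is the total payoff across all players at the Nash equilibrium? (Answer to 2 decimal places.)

With the mechanism, a contributed unit returns (3.2/11) / 0.10 = 2.9091 per unit of net cost to the contributor — now above 1 — so contributing fully is weakly dominant for every player.
So the Nash equilibrium is full contribution by all 11; the group earns 11 × (23 × 0.90 + 3.2 × 23) = 1037.30.

1037.30 tokens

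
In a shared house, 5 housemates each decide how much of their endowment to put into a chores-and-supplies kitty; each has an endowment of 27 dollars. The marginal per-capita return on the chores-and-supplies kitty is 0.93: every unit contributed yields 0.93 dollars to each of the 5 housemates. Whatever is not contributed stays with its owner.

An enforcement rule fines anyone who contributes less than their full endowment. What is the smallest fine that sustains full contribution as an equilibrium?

1.89 dollars

Given the others contribute fully, the best deviation is to contribute 0 (any partial contribution still incurs the fine and gives up units whose private return 0.93 is below 1).
Deviating from 27 to 0 saves 27 dollars but forfeits the deviator's share of the drop in the chores-and-supplies kitty: 0.93 × 27 = 25.11.
So the deviation gain is 27 − 25.11 = 1.89, and the fine must be at least 1.89 dollars to wipe it out.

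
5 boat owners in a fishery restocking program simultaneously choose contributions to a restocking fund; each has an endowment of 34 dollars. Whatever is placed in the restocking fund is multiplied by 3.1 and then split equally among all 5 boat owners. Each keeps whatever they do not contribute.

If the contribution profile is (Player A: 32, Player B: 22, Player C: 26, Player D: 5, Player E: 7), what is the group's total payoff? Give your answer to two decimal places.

363.20 dollars

Total contributed: 32 + 22 + 26 + 5 + 7 = 92; total kept: 5 × 34 − 92 = 78.
The restocking fund pays out 3.1 × 92 = 285.20 in aggregate.
Group total = 78 + 285.20 = 363.20.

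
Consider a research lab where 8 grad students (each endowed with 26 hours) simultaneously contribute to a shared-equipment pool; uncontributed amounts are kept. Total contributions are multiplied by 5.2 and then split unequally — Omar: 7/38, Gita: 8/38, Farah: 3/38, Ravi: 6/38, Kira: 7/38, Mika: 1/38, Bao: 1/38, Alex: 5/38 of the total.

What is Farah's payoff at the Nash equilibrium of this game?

36.67 hours

For player j, contributing a unit is worthwhile iff 5.2 × (j's share) ≥ 1, i.e. iff j's share is at least 0.1923.
Gita alone (share 8/38) is above the threshold, contributing 26; the remaining 7 contribute 0. Total contributed: 26.
Farah keeps 26 and receives 5.2 × 26 × 3/38 = 10.67 from the shared-equipment pool, for a payoff of 36.67.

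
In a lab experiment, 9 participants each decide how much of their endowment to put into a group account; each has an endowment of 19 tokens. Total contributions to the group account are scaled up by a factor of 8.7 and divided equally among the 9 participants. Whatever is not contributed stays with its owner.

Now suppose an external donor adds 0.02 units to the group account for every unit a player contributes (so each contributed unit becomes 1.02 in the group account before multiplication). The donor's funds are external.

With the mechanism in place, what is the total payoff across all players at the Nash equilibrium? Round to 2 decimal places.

With the mechanism, a contributed unit returns 8.7 × 1.02 / 9 = 0.9860 per unit of net cost — still below 1 — so contributing 0 remains dominant for every player.
Everyone keeps their endowment and the group total is 9 × 19 = 171.

171.00 tokens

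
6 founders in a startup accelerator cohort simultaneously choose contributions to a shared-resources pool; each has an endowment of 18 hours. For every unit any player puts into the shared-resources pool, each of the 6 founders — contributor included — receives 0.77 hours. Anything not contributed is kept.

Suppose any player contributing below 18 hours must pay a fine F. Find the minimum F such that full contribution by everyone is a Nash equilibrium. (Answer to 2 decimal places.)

4.14 hours

Given the others contribute fully, the best deviation is to contribute 0 (any partial contribution still incurs the fine and gives up units whose private return 0.77 is below 1).
Deviating from 18 to 0 saves 18 hours but forfeits the deviator's share of the drop in the shared-resources pool: 0.77 × 18 = 13.86.
So the deviation gain is 18 − 13.86 = 4.14, and the fine must be at least 4.14 hours to wipe it out.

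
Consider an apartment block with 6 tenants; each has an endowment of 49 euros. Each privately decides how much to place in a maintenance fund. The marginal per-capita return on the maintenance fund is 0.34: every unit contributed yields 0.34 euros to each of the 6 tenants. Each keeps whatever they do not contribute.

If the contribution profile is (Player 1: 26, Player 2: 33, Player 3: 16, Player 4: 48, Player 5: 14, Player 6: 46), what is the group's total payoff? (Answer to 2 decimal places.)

Total contributed: 26 + 33 + 16 + 48 + 14 + 46 = 183; total kept: 6 × 49 − 183 = 111.
The maintenance fund pays out 0.34 × 6 × 183 = 373.32 in aggregate.
Group total = 111 + 373.32 = 484.32.

484.32 euros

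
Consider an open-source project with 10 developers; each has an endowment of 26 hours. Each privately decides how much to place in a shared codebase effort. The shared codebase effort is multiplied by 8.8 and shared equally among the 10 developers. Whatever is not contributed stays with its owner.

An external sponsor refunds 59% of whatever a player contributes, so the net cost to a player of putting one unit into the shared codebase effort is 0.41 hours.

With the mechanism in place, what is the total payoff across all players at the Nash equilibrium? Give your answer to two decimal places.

2441.40 hours

Under the mechanism each unit contributed yields (8.8/10) / 0.41 = 2.1463 back to its contributor per unit of net cost, which exceeds 1, making full contribution the dominant choice for everyone.
At the Nash equilibrium everyone contributes 26. Group total payoff = 10 × (26 × 0.59 + 8.8 × 26) = 2441.40.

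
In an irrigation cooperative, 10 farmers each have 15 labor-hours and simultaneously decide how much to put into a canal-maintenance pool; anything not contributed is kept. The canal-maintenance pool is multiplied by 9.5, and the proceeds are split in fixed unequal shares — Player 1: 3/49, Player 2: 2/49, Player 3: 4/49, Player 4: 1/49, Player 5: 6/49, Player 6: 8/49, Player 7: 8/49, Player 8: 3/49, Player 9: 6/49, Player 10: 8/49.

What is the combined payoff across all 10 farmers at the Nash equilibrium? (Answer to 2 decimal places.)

For player j, contributing a unit is worthwhile iff 9.5 × (j's share) ≥ 1, i.e. iff j's share is at least 0.1053.
Player 5, Player 6, Player 7, Player 9 and Player 10 clear that bar, contributing 15 each; the remaining 5 contribute 0. Total contributed: 75.
The canal-maintenance pool pays out 9.5 × 75 = 712.50 in total (split across the unequal shares, but the aggregate is all that matters for the group sum).
The 5 free-riders keep 15 each, adding 75. Group total = 75 + 712.50 = 787.50.

787.50 labor-hours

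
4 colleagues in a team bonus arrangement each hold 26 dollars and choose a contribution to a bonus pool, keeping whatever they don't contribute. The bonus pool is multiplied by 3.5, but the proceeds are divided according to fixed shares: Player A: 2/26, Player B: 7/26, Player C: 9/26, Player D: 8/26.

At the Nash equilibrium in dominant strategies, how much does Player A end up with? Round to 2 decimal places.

40.00 dollars

For player j, contributing a unit is worthwhile iff 3.5 × (j's share) ≥ 1, i.e. iff j's share is at least 0.2857.
Player C and Player D are above the threshold, contributing 26 each; the remaining 2 contribute 0. Total contributed: 52.
Player A keeps 26 and receives 3.5 × 52 × 2/26 = 14.00 from the bonus pool, for a payoff of 40.00.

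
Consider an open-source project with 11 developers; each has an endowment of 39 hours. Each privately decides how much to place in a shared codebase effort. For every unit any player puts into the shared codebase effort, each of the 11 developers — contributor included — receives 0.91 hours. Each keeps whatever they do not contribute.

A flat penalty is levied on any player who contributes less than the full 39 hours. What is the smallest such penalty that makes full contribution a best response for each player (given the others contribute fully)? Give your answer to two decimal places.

3.51 hours

Given the others contribute fully, the best deviation is to contribute 0 (any partial contribution still incurs the fine and gives up units whose private return 0.91 is below 1).
Deviating from 39 to 0 saves 39 hours but forfeits the deviator's share of the drop in the shared codebase effort: 0.91 × 39 = 35.49.
So the deviation gain is 39 − 35.49 = 3.51, and the fine must be at least 3.51 hours to wipe it out.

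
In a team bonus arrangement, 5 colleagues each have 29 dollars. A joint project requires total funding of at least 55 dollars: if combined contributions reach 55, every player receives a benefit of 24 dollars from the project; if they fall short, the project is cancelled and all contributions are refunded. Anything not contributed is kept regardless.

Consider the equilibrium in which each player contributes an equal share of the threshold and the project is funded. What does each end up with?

Equal share of the threshold: 55/5 = 11.
At this profile no one gains by cutting their contribution: any cut drops the total below 55, the project is cancelled, contributions are refunded, and the deviator ends with 29, which is less than 29 − 11 + 24 = 42. Contributing more than 11 just wastes the excess. So contributing exactly 11 is a best response.
Each player's payoff: 29 − 11 + 24 = 42.

42 dollars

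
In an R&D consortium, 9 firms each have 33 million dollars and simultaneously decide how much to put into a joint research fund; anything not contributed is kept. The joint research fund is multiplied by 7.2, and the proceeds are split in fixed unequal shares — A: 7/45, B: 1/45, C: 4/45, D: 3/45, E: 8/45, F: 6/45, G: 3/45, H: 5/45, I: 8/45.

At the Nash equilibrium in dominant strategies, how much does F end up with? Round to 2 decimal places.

128.04 million dollars

Player j's private return per contributed unit is 7.2 × (j's share). Contributing is weakly dominant for j when that share is at least 1/7.2 = 0.1389, and contributing 0 is dominant otherwise.
A, E and I clear that bar, contributing 33 each; the remaining 6 contribute 0. Total contributed: 99.
F keeps 33 and receives 7.2 × 99 × 6/45 = 95.04 from the joint research fund, for a payoff of 128.04.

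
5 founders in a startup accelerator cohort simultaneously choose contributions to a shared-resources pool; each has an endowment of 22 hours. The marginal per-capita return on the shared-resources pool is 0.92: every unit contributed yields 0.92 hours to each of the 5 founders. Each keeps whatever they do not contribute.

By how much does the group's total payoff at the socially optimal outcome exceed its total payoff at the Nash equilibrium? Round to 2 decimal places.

396.00 hours

The private return per contributed unit is 0.92 < 1, so contributing 0 is dominant for every player. At the Nash equilibrium everyone keeps their 22, and the group total is 5 × 22 = 110.
Each contributed unit returns 4.600 to the group as a whole (0.92 to each of 5 players), which exceeds 1, so the social optimum is full contribution: group total = 4.600 × 110 = 506.00.
Efficiency loss = 506.00 − 110 = 396.00.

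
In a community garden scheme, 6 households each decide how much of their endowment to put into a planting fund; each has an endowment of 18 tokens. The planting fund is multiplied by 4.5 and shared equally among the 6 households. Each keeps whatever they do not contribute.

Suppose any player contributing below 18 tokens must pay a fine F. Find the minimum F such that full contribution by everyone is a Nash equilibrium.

4.50 tokens

Given the others contribute fully, the best deviation is to contribute 0 (any partial contribution still incurs the fine and gives up units whose private return 0.7500 is below 1).
Deviating from 18 to 0 saves 18 tokens but forfeits the deviator's share of the drop in the planting fund: 4.5/6 × 18 = 13.50.
So the deviation gain is 18 − 13.50 = 4.50, and the fine must be at least 4.50 tokens to wipe it out.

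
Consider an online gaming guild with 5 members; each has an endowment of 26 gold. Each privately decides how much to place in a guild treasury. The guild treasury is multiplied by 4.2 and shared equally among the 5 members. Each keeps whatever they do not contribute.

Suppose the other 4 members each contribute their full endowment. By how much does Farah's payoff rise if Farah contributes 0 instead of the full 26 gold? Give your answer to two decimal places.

Switching from a contribution of 26 to 0 lets Farah keep an extra 26 gold, but lowers the guild treasury by 26, which costs Farah their own share of that drop: 4.2/5 × 26 = 21.84.
Net gain = 26 − 21.84 = 4.16. The private return per contributed unit (0.8400) is below 1, so free-riding is indeed the best response regardless of what the others do.

4.16 gold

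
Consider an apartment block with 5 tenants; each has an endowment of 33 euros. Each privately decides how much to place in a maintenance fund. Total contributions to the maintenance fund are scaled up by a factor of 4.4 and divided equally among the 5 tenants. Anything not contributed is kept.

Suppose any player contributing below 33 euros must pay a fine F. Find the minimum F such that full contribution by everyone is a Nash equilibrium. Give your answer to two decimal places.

Given the others contribute fully, the best deviation is to contribute 0 (any partial contribution still incurs the fine and gives up units whose private return 0.8800 is below 1).
Deviating from 33 to 0 saves 33 euros but forfeits the deviator's share of the drop in the maintenance fund: 4.4/5 × 33 = 29.04.
So the deviation gain is 33 − 29.04 = 3.96, and the fine must be at least 3.96 euros to wipe it out.

3.96 euros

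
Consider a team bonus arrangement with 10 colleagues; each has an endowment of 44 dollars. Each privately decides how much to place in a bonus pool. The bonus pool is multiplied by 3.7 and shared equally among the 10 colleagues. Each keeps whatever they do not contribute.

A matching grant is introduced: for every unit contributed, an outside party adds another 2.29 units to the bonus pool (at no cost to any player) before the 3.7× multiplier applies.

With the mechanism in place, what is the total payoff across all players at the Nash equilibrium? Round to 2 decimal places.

5356.12 dollars

The effective private return per unit is now 3.7 × 3.29 / 10 = 1.2173 > 1, so every player's dominant strategy flips to full contribution.
At the Nash equilibrium everyone contributes 44. Group total payoff = 3.7 × 3.29 × 440 = 5356.12.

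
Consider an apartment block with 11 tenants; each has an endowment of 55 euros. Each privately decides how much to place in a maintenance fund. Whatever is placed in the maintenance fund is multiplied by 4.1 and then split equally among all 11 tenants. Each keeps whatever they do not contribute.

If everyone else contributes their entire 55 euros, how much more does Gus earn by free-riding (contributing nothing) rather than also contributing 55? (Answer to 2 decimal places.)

Switching from a contribution of 55 to 0 lets Gus keep an extra 55 euros, but lowers the maintenance fund by 55, which costs Gus their own share of that drop: 4.1/11 × 55 = 20.50.
Net gain = 55 − 20.50 = 34.50. The private return per contributed unit (0.3727) is below 1, so free-riding is indeed the best response regardless of what the others do.

34.50 euros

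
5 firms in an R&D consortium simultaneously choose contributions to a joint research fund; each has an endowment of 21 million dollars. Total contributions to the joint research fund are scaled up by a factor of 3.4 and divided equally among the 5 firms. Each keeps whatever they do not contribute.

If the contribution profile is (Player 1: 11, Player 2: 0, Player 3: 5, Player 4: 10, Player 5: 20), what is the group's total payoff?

215.40 million dollars

Total contributed: 11 + 0 + 5 + 10 + 20 = 46; total kept: 5 × 21 − 46 = 59.
The joint research fund pays out 3.4 × 46 = 156.40 in aggregate.
Group total = 59 + 156.40 = 215.40.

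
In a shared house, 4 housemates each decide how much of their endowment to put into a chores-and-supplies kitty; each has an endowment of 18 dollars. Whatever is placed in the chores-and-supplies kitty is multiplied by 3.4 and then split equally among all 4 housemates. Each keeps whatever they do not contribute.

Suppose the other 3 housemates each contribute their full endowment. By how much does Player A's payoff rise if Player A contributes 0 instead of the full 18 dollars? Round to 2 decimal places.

2.70 dollars

Switching from a contribution of 18 to 0 lets Player A keep an extra 18 dollars, but lowers the chores-and-supplies kitty by 18, which costs Player A their own share of that drop: 3.4/4 × 18 = 15.30.
Net gain = 18 − 15.30 = 2.70. The private return per contributed unit (0.8500) is below 1, so free-riding is indeed the best response regardless of what the others do.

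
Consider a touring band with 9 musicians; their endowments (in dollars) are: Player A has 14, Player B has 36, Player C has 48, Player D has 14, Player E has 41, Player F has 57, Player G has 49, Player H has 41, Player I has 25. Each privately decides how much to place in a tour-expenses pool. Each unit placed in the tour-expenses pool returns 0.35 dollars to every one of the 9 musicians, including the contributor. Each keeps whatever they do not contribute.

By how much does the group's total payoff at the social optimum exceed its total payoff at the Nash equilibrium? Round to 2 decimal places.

698.75 dollars

The private return per contributed unit is 0.35 < 1 for everyone, so the Nash equilibrium is zero contribution and the group total is Σ E_j = 14 + 36 + 48 + 14 + 41 + 57 + 49 + 41 + 25 = 325.
Each contributed unit returns 3.150 to the group, so the social optimum is full contribution by everyone: group total = 3.150 × 325 = 1023.75.
Efficiency loss = (3.150 − 1) × 325 = 698.75.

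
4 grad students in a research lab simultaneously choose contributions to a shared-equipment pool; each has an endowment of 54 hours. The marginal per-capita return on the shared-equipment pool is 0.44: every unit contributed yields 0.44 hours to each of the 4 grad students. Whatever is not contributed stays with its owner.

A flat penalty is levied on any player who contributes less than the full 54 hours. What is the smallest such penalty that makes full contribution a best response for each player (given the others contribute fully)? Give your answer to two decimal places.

30.24 hours

Given the others contribute fully, the best deviation is to contribute 0 (any partial contribution still incurs the fine and gives up units whose private return 0.44 is below 1).
Deviating from 54 to 0 saves 54 hours but forfeits the deviator's share of the drop in the shared-equipment pool: 0.44 × 54 = 23.76.
So the deviation gain is 54 − 23.76 = 30.24, and the fine must be at least 30.24 hours to wipe it out.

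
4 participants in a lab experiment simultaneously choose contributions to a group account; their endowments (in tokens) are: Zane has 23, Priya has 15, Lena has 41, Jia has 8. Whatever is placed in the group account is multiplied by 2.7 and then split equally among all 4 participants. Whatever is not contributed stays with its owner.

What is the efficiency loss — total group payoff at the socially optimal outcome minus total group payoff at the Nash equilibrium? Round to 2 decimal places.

The private return per contributed unit is 2.7/4 = 0.6750 < 1 for every player regardless of endowment, so the Nash equilibrium is zero contribution and the group total is Σ E_j = 23 + 15 + 41 + 8 = 87.
Each contributed unit returns 2.700 to the group, so the social optimum is full contribution by everyone: group total = 2.700 × 87 = 234.90.
Efficiency loss = (2.700 − 1) × 87 = 147.90.

147.90 tokens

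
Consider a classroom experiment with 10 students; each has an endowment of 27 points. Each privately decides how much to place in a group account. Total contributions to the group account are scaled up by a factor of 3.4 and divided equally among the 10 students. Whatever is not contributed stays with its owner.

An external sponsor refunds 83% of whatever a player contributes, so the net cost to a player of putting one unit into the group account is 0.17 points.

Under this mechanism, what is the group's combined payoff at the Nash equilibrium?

Under the mechanism each unit contributed yields (3.4/10) / 0.17 = 2.0000 back to its contributor per unit of net cost, which exceeds 1, making full contribution the dominant choice for everyone.
At the Nash equilibrium everyone contributes 27. Group total payoff = 10 × (27 × 0.83 + 3.4 × 27) = 1142.10.

1142.10 points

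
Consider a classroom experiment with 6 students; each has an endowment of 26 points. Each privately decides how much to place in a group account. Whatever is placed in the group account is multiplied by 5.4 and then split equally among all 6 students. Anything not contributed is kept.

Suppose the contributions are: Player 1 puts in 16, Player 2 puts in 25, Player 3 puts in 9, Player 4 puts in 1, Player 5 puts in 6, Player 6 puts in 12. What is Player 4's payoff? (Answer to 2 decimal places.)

87.10 points

Total contributed: 16 + 25 + 9 + 1 + 6 + 12 = 69.
Each receives 5.4 × 69 / 6 = 62.10 from the group account.
Player 4 keeps 26 − 1 = 25, so Player 4's payoff is 25 + 62.10 = 87.10.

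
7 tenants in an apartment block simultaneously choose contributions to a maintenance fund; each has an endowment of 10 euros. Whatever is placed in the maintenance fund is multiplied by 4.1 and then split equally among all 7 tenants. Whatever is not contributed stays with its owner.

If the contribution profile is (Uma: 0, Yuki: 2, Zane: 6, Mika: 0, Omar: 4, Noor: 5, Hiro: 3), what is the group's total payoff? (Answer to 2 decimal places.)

Total contributed: 0 + 2 + 6 + 0 + 4 + 5 + 3 = 20; total kept: 7 × 10 − 20 = 50.
The maintenance fund pays out 4.1 × 20 = 82.00 in aggregate.
Group total = 50 + 82.00 = 132.00.

132.00 euros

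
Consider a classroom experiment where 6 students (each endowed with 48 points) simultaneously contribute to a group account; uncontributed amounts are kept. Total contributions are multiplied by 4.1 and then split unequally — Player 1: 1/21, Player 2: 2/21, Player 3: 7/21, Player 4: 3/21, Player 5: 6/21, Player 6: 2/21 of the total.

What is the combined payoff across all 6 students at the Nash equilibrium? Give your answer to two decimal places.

585.60 points

Player j's private return per contributed unit is 4.1 × (j's share). Contributing is weakly dominant for j when that share is at least 1/4.1 = 0.2439, and contributing 0 is dominant otherwise.
The shares above 0.2439 belong to Player 3 and Player 5, contributing 48 each; the remaining 4 contribute 0. Total contributed: 96.
The group account pays out 4.1 × 96 = 393.60 in total (split across the unequal shares, but the aggregate is all that matters for the group sum).
The 4 free-riders keep 48 each, adding 192. Group total = 192 + 393.60 = 585.60.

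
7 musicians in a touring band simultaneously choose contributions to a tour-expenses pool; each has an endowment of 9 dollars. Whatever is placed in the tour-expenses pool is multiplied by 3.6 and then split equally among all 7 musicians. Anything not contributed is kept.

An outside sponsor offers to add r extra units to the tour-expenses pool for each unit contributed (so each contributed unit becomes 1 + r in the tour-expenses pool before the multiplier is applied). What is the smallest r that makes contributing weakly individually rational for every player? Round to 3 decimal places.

With matching at rate r, one contributed unit becomes (1 + r) in the tour-expenses pool and returns 3.6 × (1 + r) / 7 to the contributor.
Setting this equal to 1: 1 + r = 7/3.6 = 1.9444.
So the minimum matching rate is r = 1.9444 − 1 = 0.944.

0.944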